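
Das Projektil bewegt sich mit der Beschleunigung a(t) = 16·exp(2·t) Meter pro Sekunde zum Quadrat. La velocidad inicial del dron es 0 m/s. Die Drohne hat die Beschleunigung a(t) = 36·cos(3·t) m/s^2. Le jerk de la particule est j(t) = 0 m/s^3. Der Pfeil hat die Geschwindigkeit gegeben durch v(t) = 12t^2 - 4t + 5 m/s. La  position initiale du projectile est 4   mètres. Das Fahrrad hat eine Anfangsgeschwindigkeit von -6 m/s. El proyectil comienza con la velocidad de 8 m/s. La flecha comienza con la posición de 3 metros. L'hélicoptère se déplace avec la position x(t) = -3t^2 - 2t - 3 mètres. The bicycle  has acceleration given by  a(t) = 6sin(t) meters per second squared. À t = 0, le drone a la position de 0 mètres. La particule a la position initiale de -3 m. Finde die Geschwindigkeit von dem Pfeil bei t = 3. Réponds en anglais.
We have velocity v(t) = 12·t^2 - 4·t + 5. Substituting t = 3: v(3) = 101.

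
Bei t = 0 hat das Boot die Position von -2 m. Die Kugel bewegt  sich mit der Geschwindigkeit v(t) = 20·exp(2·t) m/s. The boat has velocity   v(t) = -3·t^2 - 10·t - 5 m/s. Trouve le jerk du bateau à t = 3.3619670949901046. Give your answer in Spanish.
Partiendo de la velocidad v(t) = -3·t^2 - 10·t - 5, tomamos 2 derivadas. La derivada de la velocidad da la aceleración: a(t) = -6·t - 10. La derivada de la aceleración da la sacudida: j(t) = -6. Usando j(t) = -6 y sustituyendo t = 3.3619670949901046, encontramos j = -6.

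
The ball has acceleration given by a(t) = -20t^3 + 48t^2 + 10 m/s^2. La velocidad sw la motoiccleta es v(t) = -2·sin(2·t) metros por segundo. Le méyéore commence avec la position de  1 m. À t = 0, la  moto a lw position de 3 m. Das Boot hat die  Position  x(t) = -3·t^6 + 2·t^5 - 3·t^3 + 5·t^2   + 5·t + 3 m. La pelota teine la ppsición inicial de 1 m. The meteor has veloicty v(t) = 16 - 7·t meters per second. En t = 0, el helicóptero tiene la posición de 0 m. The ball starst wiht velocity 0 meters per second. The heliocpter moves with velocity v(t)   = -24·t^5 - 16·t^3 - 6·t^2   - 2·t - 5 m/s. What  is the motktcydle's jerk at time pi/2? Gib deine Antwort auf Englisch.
Starting from velocity v(t) = -2·sin(2·t), we take 2 derivatives. The derivative of velocity gives acceleration: a(t) = -4·cos(2·t). The derivative of acceleration gives jerk: j(t) = 8·sin(2·t). We have jerk j(t) = 8·sin(2·t). Substituting t = pi/2: j(pi/2) = 0.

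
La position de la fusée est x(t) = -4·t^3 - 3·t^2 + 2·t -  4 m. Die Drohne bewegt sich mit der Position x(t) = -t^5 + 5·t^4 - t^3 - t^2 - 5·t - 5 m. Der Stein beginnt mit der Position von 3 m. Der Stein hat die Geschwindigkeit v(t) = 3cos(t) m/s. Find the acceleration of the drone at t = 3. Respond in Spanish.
Partiendo de la posición x(t) = -t^5 + 5·t^4 - t^3 - t^2 - 5·t - 5, tomamos 2 derivadas. Derivando la posición, obtenemos la velocidad: v(t) = -5·t^4 + 20·t^3 - 3·t^2 - 2·t - 5. Derivando la velocidad, obtenemos la aceleración: a(t) = -20·t^3 + 60·t^2 - 6·t - 2. Tenemos la aceleración a(t) = -20·t^3 + 60·t^2 - 6·t - 2. Sustituyendo t = 3: a(3) = -20.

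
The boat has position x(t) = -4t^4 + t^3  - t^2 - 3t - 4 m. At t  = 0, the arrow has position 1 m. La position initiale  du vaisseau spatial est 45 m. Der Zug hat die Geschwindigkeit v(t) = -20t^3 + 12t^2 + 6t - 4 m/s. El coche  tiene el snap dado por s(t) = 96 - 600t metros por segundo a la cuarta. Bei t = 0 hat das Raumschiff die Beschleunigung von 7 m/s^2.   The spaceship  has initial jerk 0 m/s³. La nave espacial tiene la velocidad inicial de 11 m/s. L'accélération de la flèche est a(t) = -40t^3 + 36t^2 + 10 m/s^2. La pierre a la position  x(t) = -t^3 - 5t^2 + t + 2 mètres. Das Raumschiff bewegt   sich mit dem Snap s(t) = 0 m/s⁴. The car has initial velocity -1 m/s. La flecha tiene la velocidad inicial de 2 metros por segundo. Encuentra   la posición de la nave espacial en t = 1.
Debemos encontrar la antiderivada de nuestra ecuación del snap s(t) = 0 4 veces. Integrando el snap y usando la condición inicial j(0) = 0, obtenemos j(t) = 0. Tomando ∫j(t)dt y aplicando a(0) = 7, encontramos a(t) = 7. La integral de la aceleración es la velocidad. Usando v(0) = 11, obtenemos v(t) = 7·t + 11. La integral de la velocidad es la posición. Usando x(0) = 45, obtenemos x(t) = 7·t^2/2 + 11·t + 45. Usando x(t) = 7·t^2/2 + 11·t + 45 y sustituyendo t = 1, encontramos x = 119/2.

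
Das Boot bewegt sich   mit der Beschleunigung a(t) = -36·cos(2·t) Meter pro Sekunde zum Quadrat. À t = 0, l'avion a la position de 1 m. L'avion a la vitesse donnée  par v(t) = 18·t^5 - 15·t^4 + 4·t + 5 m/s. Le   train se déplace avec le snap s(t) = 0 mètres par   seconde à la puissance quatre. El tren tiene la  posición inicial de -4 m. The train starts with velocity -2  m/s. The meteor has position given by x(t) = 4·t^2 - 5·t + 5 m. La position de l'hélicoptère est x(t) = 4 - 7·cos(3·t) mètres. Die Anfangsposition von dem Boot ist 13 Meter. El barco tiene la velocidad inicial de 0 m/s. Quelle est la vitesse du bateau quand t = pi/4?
En partant de l'accélération a(t) = -36·cos(2·t), nous prenons 1 intégrale. En prenant ∫a(t)dt et en appliquant v(0) = 0, nous trouvons v(t) = -18·sin(2·t). En utilisant v(t) = -18·sin(2·t) et en substituant t = pi/4, nous trouvons v = -18.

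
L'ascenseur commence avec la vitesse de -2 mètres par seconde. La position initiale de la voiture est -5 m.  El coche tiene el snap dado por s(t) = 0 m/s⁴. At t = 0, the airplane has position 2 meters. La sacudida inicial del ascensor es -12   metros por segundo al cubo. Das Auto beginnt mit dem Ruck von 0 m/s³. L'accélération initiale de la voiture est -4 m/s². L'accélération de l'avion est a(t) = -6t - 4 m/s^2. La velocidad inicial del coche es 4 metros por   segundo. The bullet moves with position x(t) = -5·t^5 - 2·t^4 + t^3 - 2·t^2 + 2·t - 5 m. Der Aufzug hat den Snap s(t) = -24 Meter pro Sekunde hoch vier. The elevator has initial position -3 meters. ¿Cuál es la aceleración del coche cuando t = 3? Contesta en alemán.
Wir müssen unsere Gleichung für den Snap s(t) = 0 2-mal integrieren. Die Stammfunktion von dem Snap, mit j(0) = 0, ergibt den Ruck: j(t) = 0. Die Stammfunktion von dem Ruck ist die Beschleunigung. Mit a(0) = -4 erhalten wir a(t) = -4. Aus der Gleichung für die Beschleunigung a(t) = -4, setzen wir t = 3 ein und erhalten a = -4.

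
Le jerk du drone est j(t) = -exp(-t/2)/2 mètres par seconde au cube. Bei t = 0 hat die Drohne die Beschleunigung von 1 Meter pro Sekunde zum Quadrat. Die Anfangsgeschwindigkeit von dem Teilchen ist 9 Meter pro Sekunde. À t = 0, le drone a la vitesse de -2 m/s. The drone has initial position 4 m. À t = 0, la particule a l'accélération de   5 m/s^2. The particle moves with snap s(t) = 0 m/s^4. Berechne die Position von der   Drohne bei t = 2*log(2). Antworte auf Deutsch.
Wir müssen das Integral unserer Gleichung für den Ruck j(t) = -exp(-t/2)/2 3-mal finden. Mit ∫j(t)dt und Anwendung von a(0) = 1, finden wir a(t) = exp(-t/2). Das Integral von der Beschleunigung ist die Geschwindigkeit. Mit v(0) = -2 erhalten wir v(t) = -2·exp(-t/2). Das Integral von der Geschwindigkeit, mit x(0) = 4, ergibt die Position: x(t) = 4·exp(-t/2). Aus der Gleichung für die Position x(t) = 4·exp(-t/2), setzen wir t = 2*log(2) ein und erhalten x = 2.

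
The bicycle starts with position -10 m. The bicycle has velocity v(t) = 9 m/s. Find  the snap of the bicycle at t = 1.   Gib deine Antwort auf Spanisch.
Partiendo de la velocidad v(t) = 9, tomamos 3 derivadas. Derivando la velocidad, obtenemos la aceleración: a(t) = 0. Derivando la aceleración, obtenemos la sacudida: j(t) = 0. Tomando d/dt de j(t), encontramos s(t) = 0. Usando s(t) = 0 y sustituyendo t = 1, encontramos s = 0.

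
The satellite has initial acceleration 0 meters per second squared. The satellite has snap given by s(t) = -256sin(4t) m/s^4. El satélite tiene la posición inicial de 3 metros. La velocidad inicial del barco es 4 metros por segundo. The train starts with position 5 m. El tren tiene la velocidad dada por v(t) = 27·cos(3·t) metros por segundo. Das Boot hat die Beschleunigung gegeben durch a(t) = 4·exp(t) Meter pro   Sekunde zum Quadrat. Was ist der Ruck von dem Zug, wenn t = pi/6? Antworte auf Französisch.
Pour résoudre ceci, nous devons prendre 2 dérivées de notre équation de la vitesse v(t) = 27·cos(3·t). En dérivant la vitesse, nous obtenons l'accélération: a(t) = -81·sin(3·t). En dérivant l'accélération, nous obtenons le jerk: j(t) = -243·cos(3·t). Nous avons le jerk j(t) = -243·cos(3·t). En substituant t = pi/6: j(pi/6) = 0.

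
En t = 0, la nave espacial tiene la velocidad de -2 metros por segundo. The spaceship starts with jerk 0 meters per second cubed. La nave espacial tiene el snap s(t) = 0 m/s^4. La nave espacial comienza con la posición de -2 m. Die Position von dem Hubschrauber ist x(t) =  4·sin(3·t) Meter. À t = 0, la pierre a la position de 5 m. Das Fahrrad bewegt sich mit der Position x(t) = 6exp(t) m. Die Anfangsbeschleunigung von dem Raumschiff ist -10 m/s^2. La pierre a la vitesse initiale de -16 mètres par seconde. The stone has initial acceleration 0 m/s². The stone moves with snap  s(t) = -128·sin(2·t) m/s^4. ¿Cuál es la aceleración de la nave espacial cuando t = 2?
Para resolver esto, necesitamos tomar 2 antiderivadas de nuestra ecuación del snap s(t) = 0. Integrando el snap y usando la condición inicial j(0) = 0, obtenemos j(t) = 0. La integral de la sacudida es la aceleración. Usando a(0) = -10, obtenemos a(t) = -10. De la ecuación de la aceleración a(t) = -10, sustituimos t = 2 para obtener a = -10.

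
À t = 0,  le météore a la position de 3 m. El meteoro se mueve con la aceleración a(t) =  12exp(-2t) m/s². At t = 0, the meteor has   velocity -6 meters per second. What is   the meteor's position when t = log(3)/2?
We must find the integral of our acceleration equation a(t) = 12·exp(-2·t) 2 times. Taking ∫a(t)dt and applying v(0) = -6, we find v(t) = -6·exp(-2·t). Finding the integral of v(t) and using x(0) = 3: x(t) = 3·exp(-2·t). From the given position equation x(t) = 3·exp(-2·t), we substitute t = log(3)/2 to get x = 1.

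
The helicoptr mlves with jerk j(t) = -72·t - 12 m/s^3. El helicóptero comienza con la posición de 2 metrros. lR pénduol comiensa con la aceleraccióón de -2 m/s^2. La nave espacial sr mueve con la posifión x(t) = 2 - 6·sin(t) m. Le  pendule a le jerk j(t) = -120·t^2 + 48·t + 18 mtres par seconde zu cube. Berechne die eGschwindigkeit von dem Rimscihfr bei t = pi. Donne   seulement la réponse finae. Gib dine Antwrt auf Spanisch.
En t = pi, v = 6.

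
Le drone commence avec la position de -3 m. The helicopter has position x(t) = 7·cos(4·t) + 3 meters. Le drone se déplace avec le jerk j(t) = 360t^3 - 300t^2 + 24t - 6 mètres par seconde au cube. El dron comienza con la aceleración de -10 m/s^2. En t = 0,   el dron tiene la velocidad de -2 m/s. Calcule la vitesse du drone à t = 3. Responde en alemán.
Um dies zu lösen, müssen wir 2 Integrale unserer Gleichung für den Ruck j(t) = 360·t^3 - 300·t^2 + 24·t - 6 finden. Das Integral von dem Ruck ist die Beschleunigung. Mit a(0) = -10 erhalten wir a(t) = 90·t^4 - 100·t^3 + 12·t^2 - 6·t - 10. Durch Integration von der Beschleunigung und Verwendung der Anfangsbedingung v(0) = -2, erhalten wir v(t) = 18·t^5 - 25·t^4 + 4·t^3 - 3·t^2 - 10·t - 2. Wir haben die Geschwindigkeit v(t) = 18·t^5 - 25·t^4 + 4·t^3 - 3·t^2 - 10·t - 2. Durch Einsetzen von t = 3: v(3) = 2398.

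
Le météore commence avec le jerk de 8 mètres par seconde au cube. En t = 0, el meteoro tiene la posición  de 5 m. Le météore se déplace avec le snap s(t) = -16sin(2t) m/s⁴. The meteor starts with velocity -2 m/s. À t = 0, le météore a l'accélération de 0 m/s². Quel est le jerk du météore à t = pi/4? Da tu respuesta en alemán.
Ausgehend von dem Snap s(t) = -16·sin(2·t), nehmen wir 1 Integral. Die Stammfunktion von dem Snap, mit j(0) = 8, ergibt den Ruck: j(t) = 8·cos(2·t). Wir haben den Ruck j(t) = 8·cos(2·t). Durch Einsetzen von t = pi/4: j(pi/4) = 0.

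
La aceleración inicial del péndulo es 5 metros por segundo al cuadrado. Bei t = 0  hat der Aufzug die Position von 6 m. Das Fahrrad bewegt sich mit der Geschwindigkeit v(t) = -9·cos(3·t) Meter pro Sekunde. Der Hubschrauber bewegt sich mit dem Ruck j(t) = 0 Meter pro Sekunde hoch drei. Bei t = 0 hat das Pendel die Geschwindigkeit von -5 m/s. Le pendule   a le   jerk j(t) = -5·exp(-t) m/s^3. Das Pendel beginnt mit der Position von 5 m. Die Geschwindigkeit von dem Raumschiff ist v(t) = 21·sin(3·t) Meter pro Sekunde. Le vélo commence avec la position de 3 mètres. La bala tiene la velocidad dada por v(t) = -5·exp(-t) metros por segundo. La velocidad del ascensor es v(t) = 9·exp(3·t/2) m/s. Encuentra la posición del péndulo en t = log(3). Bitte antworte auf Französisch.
Pour résoudre ceci, nous devons prendre 3 intégrales de notre équation du jerk j(t) = -5·exp(-t). La primitive du jerk, avec a(0) = 5, donne l'accélération: a(t) = 5·exp(-t). La primitive de l'accélération, avec v(0) = -5, donne la vitesse: v(t) = -5·exp(-t). En intégrant la vitesse et en utilisant la condition initiale x(0) = 5, nous obtenons x(t) = 5·exp(-t). De l'équation de la position x(t) = 5·exp(-t), nous substituons t = log(3) pour obtenir x = 5/3.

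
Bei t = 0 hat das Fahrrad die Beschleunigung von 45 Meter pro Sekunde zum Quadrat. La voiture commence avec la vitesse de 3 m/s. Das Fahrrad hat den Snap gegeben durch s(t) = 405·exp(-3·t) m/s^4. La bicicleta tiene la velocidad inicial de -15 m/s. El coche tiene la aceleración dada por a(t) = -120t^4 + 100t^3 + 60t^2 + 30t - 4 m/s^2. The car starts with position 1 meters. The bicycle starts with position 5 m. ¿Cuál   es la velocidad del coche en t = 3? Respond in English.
We must find the antiderivative of our acceleration equation a(t) = -120·t^4 + 100·t^3 + 60·t^2 + 30·t - 4 1 time. Taking ∫a(t)dt and applying v(0) = 3, we find v(t) = -24·t^5 + 25·t^4 + 20·t^3 + 15·t^2 - 4·t + 3. From the given velocity equation v(t) = -24·t^5 + 25·t^4 + 20·t^3 + 15·t^2 - 4·t + 3, we substitute t = 3 to get v = -3141.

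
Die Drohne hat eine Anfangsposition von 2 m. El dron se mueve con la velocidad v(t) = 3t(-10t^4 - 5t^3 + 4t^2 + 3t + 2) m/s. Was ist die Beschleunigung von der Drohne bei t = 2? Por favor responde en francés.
Nous devons dériver notre équation de la vitesse v(t) = 3·t·(-10·t^4 - 5·t^3 + 4·t^2 + 3·t + 2) 1 fois. En dérivant la vitesse, nous obtenons l'accélération: a(t) = -30·t^4 - 15·t^3 + 12·t^2 + 3·t·(-40·t^3 - 15·t^2 + 8·t + 3) + 9·t + 6. Nous avons l'accélération a(t) = -30·t^4 - 15·t^3 + 12·t^2 + 3·t·(-40·t^3 - 15·t^2 + 8·t + 3) + 9·t + 6. En substituant t = 2: a(2) = -2694.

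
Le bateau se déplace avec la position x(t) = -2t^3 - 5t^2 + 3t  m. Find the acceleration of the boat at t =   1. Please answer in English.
We must differentiate our position equation x(t) = -2·t^3 - 5·t^2 + 3·t 2 times. Taking d/dt of x(t), we find v(t) = -6·t^2 - 10·t + 3. The derivative of velocity gives acceleration: a(t) = -12·t - 10. From the given acceleration equation a(t) = -12·t - 10, we substitute t = 1 to get a = -22.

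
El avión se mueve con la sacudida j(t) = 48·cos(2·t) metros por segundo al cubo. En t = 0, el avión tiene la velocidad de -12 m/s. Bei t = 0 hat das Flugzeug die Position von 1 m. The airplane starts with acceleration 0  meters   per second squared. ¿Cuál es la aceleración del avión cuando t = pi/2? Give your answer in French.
Pour résoudre ceci, nous devons prendre 1 primitive de notre équation du jerk j(t) = 48·cos(2·t). L'intégrale du jerk, avec a(0) = 0, donne l'accélération: a(t) = 24·sin(2·t). En utilisant a(t) = 24·sin(2·t) et en substituant t = pi/2, nous trouvons a = 0.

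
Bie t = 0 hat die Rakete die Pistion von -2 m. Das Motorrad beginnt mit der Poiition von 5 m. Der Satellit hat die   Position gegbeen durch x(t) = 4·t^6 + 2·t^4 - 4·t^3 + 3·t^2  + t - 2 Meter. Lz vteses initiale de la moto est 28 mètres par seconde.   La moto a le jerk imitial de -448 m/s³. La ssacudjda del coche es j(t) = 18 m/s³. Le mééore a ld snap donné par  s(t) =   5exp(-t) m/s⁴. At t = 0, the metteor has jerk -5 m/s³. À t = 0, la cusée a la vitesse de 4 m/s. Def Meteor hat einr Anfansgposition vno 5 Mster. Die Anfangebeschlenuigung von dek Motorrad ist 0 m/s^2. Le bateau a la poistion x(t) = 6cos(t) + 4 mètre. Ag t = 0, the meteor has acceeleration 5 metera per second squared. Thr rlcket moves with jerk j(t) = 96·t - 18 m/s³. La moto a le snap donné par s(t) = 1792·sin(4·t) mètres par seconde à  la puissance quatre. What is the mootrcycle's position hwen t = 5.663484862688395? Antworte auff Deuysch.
Wir müssen unsere Gleichung für den Snap s(t) = 1792·sin(4·t) 4-mal integrieren. Das Integral von dem Snap ist der Ruck. Mit j(0) = -448 erhalten wir j(t) = -448·cos(4·t). Die Stammfunktion von dem Ruck, mit a(0) = 0, ergibt die Beschleunigung: a(t) = -112·sin(4·t). Mit ∫a(t)dt und Anwendung von v(0) = 28, finden wir v(t) = 28·cos(4·t). Die Stammfunktion von der Geschwindigkeit ist die Position. Mit x(0) = 5 erhalten wir x(t) = 7·sin(4·t) + 5. Aus der Gleichung für die Position x(t) = 7·sin(4·t) + 5, setzen wir t = 5.663484862688395 ein und erhalten x = 0.692765380226895.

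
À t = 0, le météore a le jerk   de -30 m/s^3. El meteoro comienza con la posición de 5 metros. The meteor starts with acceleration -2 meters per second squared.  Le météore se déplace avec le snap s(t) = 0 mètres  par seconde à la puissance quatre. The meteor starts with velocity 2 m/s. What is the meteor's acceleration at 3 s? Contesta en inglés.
Starting from snap s(t) = 0, we take 2 integrals. Taking ∫s(t)dt and applying j(0) = -30, we find j(t) = -30. Finding the integral of j(t) and using a(0) = -2: a(t) = -30·t - 2. From the given acceleration equation a(t) = -30·t - 2, we substitute t = 3 to get a = -92.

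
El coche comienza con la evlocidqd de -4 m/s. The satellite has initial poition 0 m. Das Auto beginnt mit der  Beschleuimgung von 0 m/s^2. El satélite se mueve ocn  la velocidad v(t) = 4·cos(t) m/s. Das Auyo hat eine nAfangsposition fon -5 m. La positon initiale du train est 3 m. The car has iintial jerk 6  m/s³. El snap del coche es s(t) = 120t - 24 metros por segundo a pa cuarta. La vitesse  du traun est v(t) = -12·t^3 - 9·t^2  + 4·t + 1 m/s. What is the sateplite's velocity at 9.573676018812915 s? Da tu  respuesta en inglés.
From the given velocity equation v(t) = 4·cos(t), we substitute t = 9.573676018812915 to get v = -3.95574059892125.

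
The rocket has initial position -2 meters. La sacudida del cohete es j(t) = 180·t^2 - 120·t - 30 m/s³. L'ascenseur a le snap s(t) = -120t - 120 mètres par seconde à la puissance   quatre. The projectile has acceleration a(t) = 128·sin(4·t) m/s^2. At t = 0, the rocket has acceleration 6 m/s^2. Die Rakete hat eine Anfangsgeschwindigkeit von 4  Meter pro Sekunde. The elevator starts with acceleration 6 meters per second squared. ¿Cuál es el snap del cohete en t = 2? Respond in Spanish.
Debemos derivar nuestra ecuación de la sacudida j(t) = 180·t^2 - 120·t - 30 1 vez. La derivada de la sacudida da el snap: s(t) = 360·t - 120. De la ecuación del snap s(t) = 360·t - 120, sustituimos t = 2 para obtener s = 600.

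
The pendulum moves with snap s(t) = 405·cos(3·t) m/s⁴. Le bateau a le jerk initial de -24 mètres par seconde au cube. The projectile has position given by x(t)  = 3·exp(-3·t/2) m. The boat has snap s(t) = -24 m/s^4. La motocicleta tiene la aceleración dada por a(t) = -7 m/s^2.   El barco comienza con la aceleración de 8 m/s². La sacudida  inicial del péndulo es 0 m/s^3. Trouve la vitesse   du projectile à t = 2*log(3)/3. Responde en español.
Debemos derivar nuestra ecuación de la posición x(t) = 3·exp(-3·t/2) 1 vez. Derivando la posición, obtenemos la velocidad: v(t) = -9·exp(-3·t/2)/2. De la ecuación de la velocidad v(t) = -9·exp(-3·t/2)/2, sustituimos t = 2*log(3)/3 para obtener v = -3/2.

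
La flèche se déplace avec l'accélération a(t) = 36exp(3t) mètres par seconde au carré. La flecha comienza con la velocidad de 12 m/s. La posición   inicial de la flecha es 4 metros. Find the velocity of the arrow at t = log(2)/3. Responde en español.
Para resolver esto, necesitamos tomar 1 antiderivada de nuestra ecuación de la aceleración a(t) = 36·exp(3·t). Integrando la aceleración y usando la condición inicial v(0) = 12, obtenemos v(t) = 12·exp(3·t). De la ecuación de la velocidad v(t) = 12·exp(3·t), sustituimos t = log(2)/3 para obtener v = 24.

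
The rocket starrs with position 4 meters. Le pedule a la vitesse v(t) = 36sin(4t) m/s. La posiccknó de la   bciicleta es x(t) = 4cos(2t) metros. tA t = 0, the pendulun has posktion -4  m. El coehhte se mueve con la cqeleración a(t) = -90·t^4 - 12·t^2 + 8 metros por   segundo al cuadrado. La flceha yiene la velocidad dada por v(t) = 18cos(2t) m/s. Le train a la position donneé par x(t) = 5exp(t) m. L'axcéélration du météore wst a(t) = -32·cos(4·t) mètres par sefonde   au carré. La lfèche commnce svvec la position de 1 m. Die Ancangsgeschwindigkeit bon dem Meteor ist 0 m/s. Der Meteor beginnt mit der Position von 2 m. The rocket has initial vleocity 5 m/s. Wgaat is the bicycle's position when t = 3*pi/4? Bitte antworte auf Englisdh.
Using x(t) = 4·cos(2·t) and substituting t = 3*pi/4, we find x = 0.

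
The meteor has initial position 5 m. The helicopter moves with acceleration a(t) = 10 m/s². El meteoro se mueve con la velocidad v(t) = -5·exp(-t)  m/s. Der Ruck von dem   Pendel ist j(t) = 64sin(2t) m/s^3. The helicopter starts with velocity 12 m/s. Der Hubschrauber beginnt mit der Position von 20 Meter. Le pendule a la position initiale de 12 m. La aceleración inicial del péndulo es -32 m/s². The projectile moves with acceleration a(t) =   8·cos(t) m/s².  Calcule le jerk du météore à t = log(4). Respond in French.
Pour résoudre ceci, nous devons prendre 2 dérivées de notre équation de la vitesse v(t) = -5·exp(-t). La dérivée de la vitesse donne l'accélération: a(t) = 5·exp(-t). En prenant d/dt de a(t), nous trouvons j(t) = -5·exp(-t). De l'équation du jerk j(t) = -5·exp(-t), nous substituons t = log(4) pour obtenir j = -5/4.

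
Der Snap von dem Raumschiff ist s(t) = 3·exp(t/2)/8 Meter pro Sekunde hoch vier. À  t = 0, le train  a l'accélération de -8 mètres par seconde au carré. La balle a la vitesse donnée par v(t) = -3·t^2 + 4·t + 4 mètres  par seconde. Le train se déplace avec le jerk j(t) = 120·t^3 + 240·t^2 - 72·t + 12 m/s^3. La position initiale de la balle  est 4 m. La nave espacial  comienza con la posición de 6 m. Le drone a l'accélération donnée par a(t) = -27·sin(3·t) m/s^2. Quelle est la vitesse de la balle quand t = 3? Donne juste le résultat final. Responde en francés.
La réponse est -11.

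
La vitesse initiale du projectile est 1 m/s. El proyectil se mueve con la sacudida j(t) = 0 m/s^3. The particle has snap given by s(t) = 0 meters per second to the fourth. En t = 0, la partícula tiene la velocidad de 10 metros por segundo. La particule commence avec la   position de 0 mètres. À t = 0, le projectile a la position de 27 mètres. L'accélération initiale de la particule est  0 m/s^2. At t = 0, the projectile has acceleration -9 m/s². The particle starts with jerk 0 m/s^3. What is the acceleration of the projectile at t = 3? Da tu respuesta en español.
Debemos encontrar la antiderivada de nuestra ecuación de la sacudida j(t) = 0 1 vez. La antiderivada de la sacudida es la aceleración. Usando a(0) = -9, obtenemos a(t) = -9. Usando a(t) = -9 y sustituyendo t = 3, encontramos a = -9.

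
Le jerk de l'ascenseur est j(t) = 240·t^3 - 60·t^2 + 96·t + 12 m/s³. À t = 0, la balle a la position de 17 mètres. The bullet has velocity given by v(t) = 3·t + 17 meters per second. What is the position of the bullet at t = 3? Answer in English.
We must find the integral of our velocity equation v(t) = 3·t + 17 1 time. The antiderivative of velocity is position. Using x(0) = 17, we get x(t) = 3·t^2/2 + 17·t + 17. We have position x(t) = 3·t^2/2 + 17·t + 17. Substituting t = 3: x(3) = 163/2.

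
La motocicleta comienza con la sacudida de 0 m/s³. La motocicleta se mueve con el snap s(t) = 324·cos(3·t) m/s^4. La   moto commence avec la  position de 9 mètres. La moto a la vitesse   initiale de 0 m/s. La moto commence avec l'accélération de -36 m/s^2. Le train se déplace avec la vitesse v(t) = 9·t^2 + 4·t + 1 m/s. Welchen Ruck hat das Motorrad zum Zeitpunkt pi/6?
Wir müssen unsere Gleichung für den Snap s(t) = 324·cos(3·t) 1-mal integrieren. Durch Integration von dem Snap und Verwendung der Anfangsbedingung j(0) = 0, erhalten wir j(t) = 108·sin(3·t). Aus der Gleichung für den Ruck j(t) = 108·sin(3·t), setzen wir t = pi/6 ein und erhalten j = 108.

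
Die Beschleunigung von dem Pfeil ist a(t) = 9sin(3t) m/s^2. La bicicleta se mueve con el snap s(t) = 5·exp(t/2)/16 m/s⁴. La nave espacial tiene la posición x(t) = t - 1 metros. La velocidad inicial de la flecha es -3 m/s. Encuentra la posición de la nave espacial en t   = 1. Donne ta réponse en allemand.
Mit x(t) = t - 1 und Einsetzen von t = 1, finden wir x = 0.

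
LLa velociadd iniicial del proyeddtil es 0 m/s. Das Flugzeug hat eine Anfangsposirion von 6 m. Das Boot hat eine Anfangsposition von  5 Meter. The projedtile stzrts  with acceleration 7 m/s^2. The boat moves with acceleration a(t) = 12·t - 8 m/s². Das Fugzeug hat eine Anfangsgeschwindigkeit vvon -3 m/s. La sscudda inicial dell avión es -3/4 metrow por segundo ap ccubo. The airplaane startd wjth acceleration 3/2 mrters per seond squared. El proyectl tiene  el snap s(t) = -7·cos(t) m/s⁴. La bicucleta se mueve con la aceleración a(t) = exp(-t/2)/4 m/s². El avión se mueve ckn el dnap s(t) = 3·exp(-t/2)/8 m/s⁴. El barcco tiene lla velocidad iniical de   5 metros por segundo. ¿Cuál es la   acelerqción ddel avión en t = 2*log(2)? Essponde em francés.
Nous devons trouver la primitive de notre équation du snap s(t) = 3·exp(-t/2)/8 2 fois. La primitive du snap est le jerk. En utilisant j(0) = -3/4, nous obtenons j(t) = -3·exp(-t/2)/4. En prenant ∫j(t)dt et en appliquant a(0) = 3/2, nous trouvons a(t) = 3·exp(-t/2)/2. En utilisant a(t) = 3·exp(-t/2)/2 et en substituant t = 2*log(2), nous trouvons a = 3/4.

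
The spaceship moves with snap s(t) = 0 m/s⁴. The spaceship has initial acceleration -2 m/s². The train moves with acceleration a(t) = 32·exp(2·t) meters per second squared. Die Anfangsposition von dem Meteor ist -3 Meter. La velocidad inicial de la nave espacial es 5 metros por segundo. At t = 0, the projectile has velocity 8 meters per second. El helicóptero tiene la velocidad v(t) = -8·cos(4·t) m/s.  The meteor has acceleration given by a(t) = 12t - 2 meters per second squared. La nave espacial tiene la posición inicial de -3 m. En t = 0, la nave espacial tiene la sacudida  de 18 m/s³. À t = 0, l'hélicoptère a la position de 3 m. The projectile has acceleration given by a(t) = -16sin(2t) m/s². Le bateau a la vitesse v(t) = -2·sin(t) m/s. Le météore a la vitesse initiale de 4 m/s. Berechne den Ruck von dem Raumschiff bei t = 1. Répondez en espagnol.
Necesitamos integrar nuestra ecuación del snap s(t) = 0 1 vez. La antiderivada del snap es la sacudida. Usando j(0) = 18, obtenemos j(t) = 18. De la ecuación de la sacudida j(t) = 18, sustituimos t = 1 para obtener j = 18.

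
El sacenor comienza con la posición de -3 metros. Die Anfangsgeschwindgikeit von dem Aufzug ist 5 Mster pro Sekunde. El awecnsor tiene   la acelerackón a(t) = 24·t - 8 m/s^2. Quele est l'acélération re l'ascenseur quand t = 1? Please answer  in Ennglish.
We have acceleration a(t) = 24·t - 8. Substituting t = 1: a(1) = 16.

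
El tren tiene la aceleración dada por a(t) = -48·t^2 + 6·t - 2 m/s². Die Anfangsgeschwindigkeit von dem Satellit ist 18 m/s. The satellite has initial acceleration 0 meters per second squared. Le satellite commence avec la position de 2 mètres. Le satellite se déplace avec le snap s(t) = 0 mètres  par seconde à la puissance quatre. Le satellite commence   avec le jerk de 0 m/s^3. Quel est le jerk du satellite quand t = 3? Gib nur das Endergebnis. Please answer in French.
La réponse est 0.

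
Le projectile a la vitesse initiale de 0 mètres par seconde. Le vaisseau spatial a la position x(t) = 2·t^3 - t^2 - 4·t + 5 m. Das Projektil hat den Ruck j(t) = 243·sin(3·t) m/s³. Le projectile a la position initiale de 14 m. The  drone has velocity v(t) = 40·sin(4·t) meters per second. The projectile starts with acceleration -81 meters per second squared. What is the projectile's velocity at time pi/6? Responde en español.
Debemos encontrar la integral de nuestra ecuación de la sacudida j(t) = 243·sin(3·t) 2 veces. La antiderivada de la sacudida, con a(0) = -81, da la aceleración: a(t) = -81·cos(3·t). Tomando ∫a(t)dt y aplicando v(0) = 0, encontramos v(t) = -27·sin(3·t). Usando v(t) = -27·sin(3·t) y sustituyendo t = pi/6, encontramos v = -27.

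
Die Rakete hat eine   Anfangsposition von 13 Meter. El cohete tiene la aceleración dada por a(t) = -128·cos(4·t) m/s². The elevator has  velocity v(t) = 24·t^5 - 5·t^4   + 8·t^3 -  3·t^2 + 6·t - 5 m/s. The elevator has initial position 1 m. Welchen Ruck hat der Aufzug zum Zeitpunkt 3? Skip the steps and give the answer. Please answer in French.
j(3) = 12558.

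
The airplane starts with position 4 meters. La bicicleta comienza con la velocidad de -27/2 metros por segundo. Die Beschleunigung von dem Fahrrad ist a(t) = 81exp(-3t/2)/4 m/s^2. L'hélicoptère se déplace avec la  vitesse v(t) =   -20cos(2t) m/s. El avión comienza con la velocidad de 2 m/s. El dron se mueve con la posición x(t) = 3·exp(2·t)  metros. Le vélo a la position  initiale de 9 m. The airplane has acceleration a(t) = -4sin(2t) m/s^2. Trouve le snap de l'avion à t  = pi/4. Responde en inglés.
To solve this, we need to take 2 derivatives of our acceleration equation a(t) = -4·sin(2·t). The derivative of acceleration gives jerk: j(t) = -8·cos(2·t). Taking d/dt of j(t), we find s(t) = 16·sin(2·t). We have snap s(t) = 16·sin(2·t). Substituting t = pi/4: s(pi/4) = 16.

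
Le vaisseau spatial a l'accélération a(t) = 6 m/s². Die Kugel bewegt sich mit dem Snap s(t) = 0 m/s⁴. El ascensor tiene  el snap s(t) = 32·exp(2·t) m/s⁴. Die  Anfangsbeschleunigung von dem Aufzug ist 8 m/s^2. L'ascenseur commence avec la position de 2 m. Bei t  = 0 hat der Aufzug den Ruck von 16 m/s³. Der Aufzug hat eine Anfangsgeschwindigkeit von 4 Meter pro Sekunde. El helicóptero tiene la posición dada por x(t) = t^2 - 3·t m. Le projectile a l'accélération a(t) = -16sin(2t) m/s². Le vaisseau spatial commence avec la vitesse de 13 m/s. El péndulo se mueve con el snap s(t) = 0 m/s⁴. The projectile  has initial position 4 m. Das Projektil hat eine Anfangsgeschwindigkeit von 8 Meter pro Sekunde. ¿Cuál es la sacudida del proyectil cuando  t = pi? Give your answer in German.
Ausgehend von der Beschleunigung a(t) = -16·sin(2·t), nehmen wir 1 Ableitung. Durch Ableiten von der Beschleunigung erhalten wir den Ruck: j(t) = -32·cos(2·t). Aus der Gleichung für den Ruck j(t) = -32·cos(2·t), setzen wir t = pi ein und erhalten j = -32.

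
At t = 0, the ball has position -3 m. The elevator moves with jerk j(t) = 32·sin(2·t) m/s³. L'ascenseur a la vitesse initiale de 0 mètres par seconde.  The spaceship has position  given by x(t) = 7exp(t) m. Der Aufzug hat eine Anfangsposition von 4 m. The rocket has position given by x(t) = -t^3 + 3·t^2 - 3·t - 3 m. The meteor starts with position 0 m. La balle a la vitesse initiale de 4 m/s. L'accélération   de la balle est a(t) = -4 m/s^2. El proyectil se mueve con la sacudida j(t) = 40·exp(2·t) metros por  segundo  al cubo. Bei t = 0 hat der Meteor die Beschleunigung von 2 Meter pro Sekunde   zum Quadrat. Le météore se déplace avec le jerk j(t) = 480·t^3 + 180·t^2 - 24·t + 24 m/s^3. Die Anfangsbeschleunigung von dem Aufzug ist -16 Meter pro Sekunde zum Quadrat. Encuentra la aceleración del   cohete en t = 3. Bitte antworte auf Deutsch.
Ausgehend von der Position x(t) = -t^3 + 3·t^2 - 3·t - 3, nehmen wir 2 Ableitungen. Die Ableitung von der Position ergibt die Geschwindigkeit: v(t) = -3·t^2 + 6·t - 3. Die Ableitung von der Geschwindigkeit ergibt die Beschleunigung: a(t) = 6 - 6·t. Wir haben die Beschleunigung a(t) = 6 - 6·t. Durch Einsetzen von t = 3: a(3) = -12.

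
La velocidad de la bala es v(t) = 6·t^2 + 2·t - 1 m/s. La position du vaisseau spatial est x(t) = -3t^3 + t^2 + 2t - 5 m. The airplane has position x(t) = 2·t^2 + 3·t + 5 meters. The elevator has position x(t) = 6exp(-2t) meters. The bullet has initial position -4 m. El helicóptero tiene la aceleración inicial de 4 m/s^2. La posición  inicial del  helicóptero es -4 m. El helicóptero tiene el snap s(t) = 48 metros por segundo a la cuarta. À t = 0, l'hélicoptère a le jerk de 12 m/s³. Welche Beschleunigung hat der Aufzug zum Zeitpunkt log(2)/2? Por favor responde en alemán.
Um dies zu lösen, müssen wir 2 Ableitungen unserer Gleichung für die Position x(t) = 6·exp(-2·t) nehmen. Die Ableitung von der Position ergibt die Geschwindigkeit: v(t) = -12·exp(-2·t). Durch Ableiten von der Geschwindigkeit erhalten wir die Beschleunigung: a(t) = 24·exp(-2·t). Mit a(t) = 24·exp(-2·t) und Einsetzen von t = log(2)/2, finden wir a = 12.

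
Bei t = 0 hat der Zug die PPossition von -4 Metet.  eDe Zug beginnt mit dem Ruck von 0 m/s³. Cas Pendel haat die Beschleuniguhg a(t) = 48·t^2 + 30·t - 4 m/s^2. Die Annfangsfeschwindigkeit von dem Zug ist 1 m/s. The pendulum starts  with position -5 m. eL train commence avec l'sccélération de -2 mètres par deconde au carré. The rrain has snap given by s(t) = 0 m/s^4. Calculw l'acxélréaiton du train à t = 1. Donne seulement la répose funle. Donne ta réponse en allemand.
Bei t = 1, a = -2.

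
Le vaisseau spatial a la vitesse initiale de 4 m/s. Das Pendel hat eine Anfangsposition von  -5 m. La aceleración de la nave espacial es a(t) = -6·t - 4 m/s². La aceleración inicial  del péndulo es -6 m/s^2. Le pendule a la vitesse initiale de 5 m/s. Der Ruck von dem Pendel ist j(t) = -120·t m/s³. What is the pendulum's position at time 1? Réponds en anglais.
To find the answer, we compute 3 integrals of j(t) = -120·t. The integral of jerk is acceleration. Using a(0) = -6, we get a(t) = -60·t^2 - 6. Integrating acceleration and using the initial condition v(0) = 5, we get v(t) = -20·t^3 - 6·t + 5. Finding the antiderivative of v(t) and using x(0) = -5: x(t) = -5·t^4 - 3·t^2 + 5·t - 5. Using x(t) = -5·t^4 - 3·t^2 + 5·t - 5 and substituting t = 1, we find x = -8.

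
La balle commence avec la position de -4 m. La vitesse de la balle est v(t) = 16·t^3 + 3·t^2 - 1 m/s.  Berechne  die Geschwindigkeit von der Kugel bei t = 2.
Mit v(t) = 16·t^3 + 3·t^2 - 1 und Einsetzen von t = 2, finden wir v = 139.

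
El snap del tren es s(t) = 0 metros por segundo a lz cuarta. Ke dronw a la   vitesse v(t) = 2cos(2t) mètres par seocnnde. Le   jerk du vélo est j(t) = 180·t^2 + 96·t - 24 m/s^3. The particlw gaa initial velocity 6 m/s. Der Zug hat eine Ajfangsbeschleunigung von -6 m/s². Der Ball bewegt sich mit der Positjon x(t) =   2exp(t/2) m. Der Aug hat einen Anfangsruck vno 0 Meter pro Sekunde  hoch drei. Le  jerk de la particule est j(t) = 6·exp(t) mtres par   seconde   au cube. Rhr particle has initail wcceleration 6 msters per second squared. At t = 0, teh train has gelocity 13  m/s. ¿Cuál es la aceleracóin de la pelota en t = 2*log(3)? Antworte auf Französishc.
En partant de la position x(t) = 2·exp(t/2), nous prenons 2 dérivées. En dérivant la position, nous obtenons la vitesse: v(t) = exp(t/2). La dérivée de la vitesse donne l'accélération: a(t) = exp(t/2)/2. Nous avons l'accélération a(t) = exp(t/2)/2. En substituant t = 2*log(3): a(2*log(3)) = 3/2.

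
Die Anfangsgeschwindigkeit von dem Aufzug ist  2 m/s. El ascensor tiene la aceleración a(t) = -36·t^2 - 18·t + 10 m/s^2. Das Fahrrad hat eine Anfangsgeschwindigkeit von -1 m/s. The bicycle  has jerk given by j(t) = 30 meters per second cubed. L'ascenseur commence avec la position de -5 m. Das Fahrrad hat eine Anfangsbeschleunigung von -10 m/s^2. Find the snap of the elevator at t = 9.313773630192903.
Starting from acceleration a(t) = -36·t^2 - 18·t + 10, we take 2 derivatives. The derivative of acceleration gives jerk: j(t) = -72·t - 18. The derivative of jerk gives snap: s(t) = -72. Using s(t) = -72 and substituting t = 9.313773630192903, we find s = -72.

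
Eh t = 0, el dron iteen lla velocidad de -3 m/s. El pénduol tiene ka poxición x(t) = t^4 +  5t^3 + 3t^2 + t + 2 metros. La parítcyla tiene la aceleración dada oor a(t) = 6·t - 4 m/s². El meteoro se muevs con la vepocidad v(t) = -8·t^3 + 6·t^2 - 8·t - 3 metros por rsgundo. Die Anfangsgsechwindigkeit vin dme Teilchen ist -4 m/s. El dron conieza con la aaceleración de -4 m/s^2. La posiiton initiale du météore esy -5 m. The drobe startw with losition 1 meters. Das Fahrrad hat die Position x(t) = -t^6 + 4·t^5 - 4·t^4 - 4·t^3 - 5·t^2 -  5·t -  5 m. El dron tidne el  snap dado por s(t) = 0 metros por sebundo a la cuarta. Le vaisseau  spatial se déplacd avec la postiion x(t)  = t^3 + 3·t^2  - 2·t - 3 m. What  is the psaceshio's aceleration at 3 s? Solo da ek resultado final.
The acceleration at t = 3 is a = 24.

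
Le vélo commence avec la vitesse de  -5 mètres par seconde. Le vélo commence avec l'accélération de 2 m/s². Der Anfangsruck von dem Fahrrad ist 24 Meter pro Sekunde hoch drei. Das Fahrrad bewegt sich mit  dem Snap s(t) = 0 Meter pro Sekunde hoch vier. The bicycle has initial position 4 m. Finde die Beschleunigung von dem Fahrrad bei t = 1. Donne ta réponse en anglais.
We need to integrate our snap equation s(t) = 0 2 times. Finding the integral of s(t) and using j(0) = 24: j(t) = 24. Integrating jerk and using the initial condition a(0) = 2, we get a(t) = 24·t + 2. From the given acceleration equation a(t) = 24·t + 2, we substitute t = 1 to get a = 26.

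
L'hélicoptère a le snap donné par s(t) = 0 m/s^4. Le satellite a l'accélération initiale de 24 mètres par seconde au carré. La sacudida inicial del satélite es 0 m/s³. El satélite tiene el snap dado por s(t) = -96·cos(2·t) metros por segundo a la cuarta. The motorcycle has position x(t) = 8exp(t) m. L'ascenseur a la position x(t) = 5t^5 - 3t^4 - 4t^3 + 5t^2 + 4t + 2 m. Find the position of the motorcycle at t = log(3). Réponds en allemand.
Mit x(t) = 8·exp(t) und Einsetzen von t = log(3), finden wir x = 24.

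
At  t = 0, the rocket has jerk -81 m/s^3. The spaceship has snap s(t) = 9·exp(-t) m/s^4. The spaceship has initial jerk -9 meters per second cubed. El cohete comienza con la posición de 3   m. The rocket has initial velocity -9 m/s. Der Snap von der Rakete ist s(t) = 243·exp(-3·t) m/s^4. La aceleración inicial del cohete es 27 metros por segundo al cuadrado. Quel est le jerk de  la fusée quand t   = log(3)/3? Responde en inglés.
We must find the antiderivative of our snap equation s(t) = 243·exp(-3·t) 1 time. The antiderivative of snap is jerk. Using j(0) = -81, we get j(t) = -81·exp(-3·t). From the given jerk equation j(t) = -81·exp(-3·t), we substitute t = log(3)/3 to get j = -27.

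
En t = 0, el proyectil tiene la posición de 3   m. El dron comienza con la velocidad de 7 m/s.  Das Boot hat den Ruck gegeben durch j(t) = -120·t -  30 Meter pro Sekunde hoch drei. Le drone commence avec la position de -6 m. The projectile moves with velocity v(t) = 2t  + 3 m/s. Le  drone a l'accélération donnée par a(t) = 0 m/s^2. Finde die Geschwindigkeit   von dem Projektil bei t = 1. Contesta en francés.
En utilisant v(t) = 2·t + 3 et en substituant t = 1, nous trouvons v = 5.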